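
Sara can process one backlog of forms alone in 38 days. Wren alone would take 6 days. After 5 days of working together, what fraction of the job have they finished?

55/57

Combined rate: 1/38 + 1/6 = (3 + 19)/114 = 22/114 = 11/57 per day.
In 5 days they complete 5·11/57 = 55/57 of the job.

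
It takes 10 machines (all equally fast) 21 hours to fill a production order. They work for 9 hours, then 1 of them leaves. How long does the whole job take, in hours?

One machine does 1/210 of the job per hour.
After 9 hours with 10 machines, 3/7 is done (4/7 left).
With 9 machines the rate is 9/210 = 3/70, so the rest takes 4/7 ÷ 3/70 = 40/3 hours.
Total = 9 + 40/3 = 67/3 hours.

67/3 hours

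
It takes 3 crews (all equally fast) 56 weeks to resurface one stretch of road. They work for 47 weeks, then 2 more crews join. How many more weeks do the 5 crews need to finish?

One crew does 1/168 of the job per week.
After 47 weeks with 3 crews, 47/56 is done (9/56 left).
With 5 crews the rate is 5/168, so the rest takes 9/56 ÷ 5/168 = 27/5 weeks.

27/5 weeks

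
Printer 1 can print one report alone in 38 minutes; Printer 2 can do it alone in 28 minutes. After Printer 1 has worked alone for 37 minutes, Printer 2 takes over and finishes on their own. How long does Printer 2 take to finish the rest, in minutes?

14/19 minutes

In 37 minutes Printer 1 does 37/38 of the job, leaving 1/38.
Printer 2 works at 1/28 per minute, so finishing takes 1/38 ÷ 1/28 = 14/19 minutes.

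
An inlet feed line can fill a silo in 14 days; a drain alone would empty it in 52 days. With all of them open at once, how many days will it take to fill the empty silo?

364/19 days

Net rate = 1/14 − 1/52 = (26 − 7)/364 = 19/364 per day.
Filling time = 1 ÷ (19/364) = 364/19 days.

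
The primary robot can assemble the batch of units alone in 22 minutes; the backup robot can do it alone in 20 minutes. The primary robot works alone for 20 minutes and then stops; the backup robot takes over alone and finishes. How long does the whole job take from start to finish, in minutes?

240/11 minutes

In 20 minutes the primary robot does 20/22 = 10/11 of the job, leaving 1/11.
The backup robot works at 1/20 per minute, so finishing takes 1/11 ÷ 1/20 = 20/11 minutes.
Total time = 20 + 20/11 = 240/11 minutes.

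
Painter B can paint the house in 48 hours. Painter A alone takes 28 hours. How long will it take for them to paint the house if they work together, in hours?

336/19 hours

Combined rate: 1/48 + 1/28 = (7 + 12)/336 = 19/336 per hour.
Time = 1 ÷ (19/336) = 336/19 hours.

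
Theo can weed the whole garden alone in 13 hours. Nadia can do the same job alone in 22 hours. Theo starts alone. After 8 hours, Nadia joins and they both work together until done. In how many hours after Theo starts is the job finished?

In the first 8 hours Theo alone does 8/13 of the job, leaving 5/13.
Once everyone is working, combined rate: 1/13 + 1/22 = (22 + 13)/286 = 35/286 per hour.
Remaining 5/13 at 35/286 per hour takes 22/7 hours.
Total from the start = 8 + 22/7 = 78/7 hours.

78/7 hours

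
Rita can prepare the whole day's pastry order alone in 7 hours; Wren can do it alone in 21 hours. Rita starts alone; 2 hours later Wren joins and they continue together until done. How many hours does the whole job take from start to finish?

In 2 hours Rita does 2/7 of the job, leaving 5/7.
Rita and Wren together work at 4/21 per hour, so finishing takes 5/7 ÷ 4/21 = 15/4 hours.
Total time = 2 + 15/4 = 23/4 hours.

23/4 hours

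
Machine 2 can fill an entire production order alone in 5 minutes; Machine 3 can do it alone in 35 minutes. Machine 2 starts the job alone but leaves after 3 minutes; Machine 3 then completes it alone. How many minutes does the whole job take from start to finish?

In 3 minutes Machine 2 does 3/5 of the job, leaving 2/5.
Machine 3 works at 1/35 per minute, so finishing takes 2/5 ÷ 1/35 = 14 minutes.
Total time = 3 + 14 = 17 minutes.

17 minutes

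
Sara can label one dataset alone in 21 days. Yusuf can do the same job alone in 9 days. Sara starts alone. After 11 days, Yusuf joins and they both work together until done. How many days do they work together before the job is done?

3 days

In the first 11 days Sara alone does 11/21 of the job, leaving 10/21.
Once everyone is working, combined rate: 1/21 + 1/9 = (3 + 7)/63 = 10/63 per day.
Remaining 10/21 at 10/63 per day takes 3 days.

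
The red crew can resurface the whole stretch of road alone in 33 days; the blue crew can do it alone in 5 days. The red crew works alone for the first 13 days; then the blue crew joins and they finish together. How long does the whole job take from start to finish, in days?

In 13 days the red crew does 13/33 of the job, leaving 20/33.
The red crew and the blue crew together work at 38/165 per day, so finishing takes 20/33 ÷ 38/165 = 50/19 days.
Total time = 13 + 50/19 = 297/19 days.

297/19 days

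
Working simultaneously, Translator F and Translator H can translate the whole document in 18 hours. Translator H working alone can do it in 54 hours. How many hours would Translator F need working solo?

27 hours

Combined rate is 1/18 per hour.
Known contribution: 1/54 per hour.
So Translator F's rate is 1/18 − 1/54 = 1/27, meaning 27 hours alone.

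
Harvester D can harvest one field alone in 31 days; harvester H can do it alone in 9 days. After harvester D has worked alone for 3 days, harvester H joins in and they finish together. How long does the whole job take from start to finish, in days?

In 3 days harvester D does 3/31 of the job, leaving 28/31.
Harvester D and harvester H together work at 40/279 per day, so finishing takes 28/31 ÷ 40/279 = 63/10 days.
Total time = 3 + 63/10 = 93/10 days.

93/10 days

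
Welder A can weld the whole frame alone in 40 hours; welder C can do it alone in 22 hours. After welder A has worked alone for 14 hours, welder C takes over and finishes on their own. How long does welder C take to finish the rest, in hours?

143/10 hours

In 14 hours welder A does 14/40 = 7/20 of the job, leaving 13/20.
Welder C works at 1/22 per hour, so finishing takes 13/20 ÷ 1/22 = 143/10 hours.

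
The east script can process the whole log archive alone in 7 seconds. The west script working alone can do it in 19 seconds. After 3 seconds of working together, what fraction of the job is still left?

Combined rate: 1/7 + 1/19 = (19 + 7)/133 = 26/133 per second.
In 3 seconds they complete 3·26/133 = 78/133 of the job.
So 55/133 remains.

55/133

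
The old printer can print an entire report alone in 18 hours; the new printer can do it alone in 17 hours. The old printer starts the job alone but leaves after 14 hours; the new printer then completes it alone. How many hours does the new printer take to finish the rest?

In 14 hours the old printer does 14/18 = 7/9 of the job, leaving 2/9.
The new printer works at 1/17 per hour, so finishing takes 2/9 ÷ 1/17 = 34/9 hours.

34/9 hours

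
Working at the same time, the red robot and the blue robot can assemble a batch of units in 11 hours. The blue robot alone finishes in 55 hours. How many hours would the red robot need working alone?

55/4 hours

Combined rate is 1/11 per hour.
Known contribution: 1/55 per hour.
So the red robot's rate is 1/11 − 1/55 = 4/55, meaning 55/4 hours alone.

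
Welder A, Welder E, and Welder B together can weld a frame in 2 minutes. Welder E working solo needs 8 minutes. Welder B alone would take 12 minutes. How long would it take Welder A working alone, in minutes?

24/7 minutes

Combined rate is 1/2 per minute.
Known contribution: 1/8 + 1/12 = (3 + 2)/24 = 5/24 per minute.
So Welder A's rate is 1/2 − 5/24 = 7/24, meaning 24/7 minutes alone.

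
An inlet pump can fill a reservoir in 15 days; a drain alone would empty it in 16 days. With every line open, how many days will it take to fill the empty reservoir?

240 days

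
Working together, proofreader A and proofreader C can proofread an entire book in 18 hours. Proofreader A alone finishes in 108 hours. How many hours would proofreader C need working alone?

108/5 hours

Combined rate is 1/18 per hour.
Known contribution: 1/108 per hour.
So proofreader C's rate is 1/18 − 1/108 = 5/108, meaning 108/5 hours alone.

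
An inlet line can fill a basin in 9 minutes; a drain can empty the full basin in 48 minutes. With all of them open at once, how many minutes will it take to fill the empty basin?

144/13 minutes

Net rate = 1/9 − 1/48 = (16 − 3)/144 = 13/144 per minute.
Filling time = 1 ÷ (13/144) = 144/13 minutes.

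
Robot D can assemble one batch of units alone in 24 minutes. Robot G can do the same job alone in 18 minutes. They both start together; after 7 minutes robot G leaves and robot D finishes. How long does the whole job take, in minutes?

In the first 7 minutes the combined rate is 7/72, so 49/72 of the job is done, leaving 23/72.
After robot G leaves the rate is 1/24 per minute; the remaining 23/72 takes 23/3 minutes.
Total = 7 + 23/3 = 44/3 minutes.

44/3 minutes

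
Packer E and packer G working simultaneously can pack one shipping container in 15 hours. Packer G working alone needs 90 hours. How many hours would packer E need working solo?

Combined rate is 1/15 per hour.
Known contribution: 1/90 per hour.
So packer E's rate is 1/15 − 1/90 = 1/18, meaning 18 hours alone.

18 hours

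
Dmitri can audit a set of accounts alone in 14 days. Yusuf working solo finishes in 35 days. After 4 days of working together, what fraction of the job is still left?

Combined rate: 1/14 + 1/35 = (5 + 2)/70 = 7/70 = 1/10 per day.
In 4 days they complete 4·1/10 = 2/5 of the job.
So 3/5 remains.

3/5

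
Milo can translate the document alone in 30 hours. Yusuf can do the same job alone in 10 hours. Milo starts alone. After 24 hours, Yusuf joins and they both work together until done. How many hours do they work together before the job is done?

In the first 24 hours Milo alone does 24/30 = 4/5 of the job, leaving 1/5.
Once everyone is working, combined rate: 1/30 + 1/10 = (1 + 3)/30 = 4/30 = 2/15 per hour.
Remaining 1/5 at 2/15 per hour takes 3/2 hours.

3/2 hours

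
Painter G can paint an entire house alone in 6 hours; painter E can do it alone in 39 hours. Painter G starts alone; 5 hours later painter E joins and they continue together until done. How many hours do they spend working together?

In 5 hours painter G does 5/6 of the job, leaving 1/6.
Painter G and painter E together work at 5/26 per hour, so finishing takes 1/6 ÷ 5/26 = 13/15 hours.

13/15 hours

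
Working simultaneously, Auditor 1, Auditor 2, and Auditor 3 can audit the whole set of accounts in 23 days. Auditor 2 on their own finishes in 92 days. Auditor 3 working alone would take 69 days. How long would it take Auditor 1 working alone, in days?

Combined rate is 1/23 per day.
Known contribution: 1/92 + 1/69 = (3 + 4)/276 = 7/276 per day.
So Auditor 1's rate is 1/23 − 7/276 = 5/276, meaning 276/5 days alone.

276/5 days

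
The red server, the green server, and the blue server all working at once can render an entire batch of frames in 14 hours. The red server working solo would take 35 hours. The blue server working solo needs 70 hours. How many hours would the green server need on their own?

Combined rate is 1/14 per hour.
Known contribution: 1/35 + 1/70 = (2 + 1)/70 = 3/70 per hour.
So the green server's rate is 1/14 − 3/70 = 1/35, meaning 35 hours alone.

35 hours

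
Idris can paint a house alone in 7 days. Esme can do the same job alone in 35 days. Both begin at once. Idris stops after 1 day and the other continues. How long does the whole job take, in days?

30 days

In the first 1 day the combined rate is 6/35, so 6/35 of the job is done, leaving 29/35.
After Idris leaves the rate is 1/35 per day; the remaining 29/35 takes 29 days.
Total = 1 + 29 = 30 days.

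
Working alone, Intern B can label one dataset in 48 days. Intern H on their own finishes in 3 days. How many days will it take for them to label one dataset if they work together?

48/17 days

Combined rate: 1/48 + 1/3 = (1 + 16)/48 = 17/48 per day.
Time = 1 ÷ (17/48) = 48/17 days.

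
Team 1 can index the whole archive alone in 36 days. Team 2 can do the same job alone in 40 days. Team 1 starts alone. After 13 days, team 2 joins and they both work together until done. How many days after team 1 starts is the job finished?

477/19 days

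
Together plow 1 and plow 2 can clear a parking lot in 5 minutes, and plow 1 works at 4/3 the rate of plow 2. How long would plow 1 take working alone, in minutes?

Let plow 2's rate be r; then plow 1's rate is (4/3)r, so together (4/3 + 1)r = (7/3)r = 1/5.
Thus r = 3/35 per minute.
Plow 2 alone: 35/3 minutes; plow 1 alone: 35/4 minutes.

35/4 minutes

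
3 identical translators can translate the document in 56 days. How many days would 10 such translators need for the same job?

Total work is 3·56 = 168 translator-days.
With 10 translators: 168/10 = 84/5 days.

84/5 days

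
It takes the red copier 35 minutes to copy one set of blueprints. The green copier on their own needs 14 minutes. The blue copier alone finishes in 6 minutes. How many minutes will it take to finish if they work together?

15/4 minutes

Combined rate: 1/35 + 1/14 + 1/6 = (6 + 15 + 35)/210 = 56/210 = 4/15 per minute.
Time = 1 ÷ (4/15) = 15/4 minutes.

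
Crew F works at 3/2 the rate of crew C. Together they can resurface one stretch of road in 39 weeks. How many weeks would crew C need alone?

195/2 weeks

Let crew C's rate be r; then crew F's rate is (3/2)r, so together (3/2 + 1)r = (5/2)r = 1/39.
Thus r = 2/195 per week.
Crew C alone: 195/2 weeks; crew F alone: 65 weeks.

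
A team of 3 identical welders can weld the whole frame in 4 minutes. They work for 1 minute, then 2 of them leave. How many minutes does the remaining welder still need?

9 minutes

One welder does 1/12 of the job per minute.
After 1 minute with 3 welders, 1/4 is done (3/4 left).
With 1 welder the rate is 1/12, so the rest takes 3/4 ÷ 1/12 = 9 minutes.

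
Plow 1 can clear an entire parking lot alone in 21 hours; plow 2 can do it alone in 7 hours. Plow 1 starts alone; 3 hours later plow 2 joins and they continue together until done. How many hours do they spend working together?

9/2 hours

In 3 hours plow 1 does 3/21 = 1/7 of the job, leaving 6/7.
Plow 1 and plow 2 together work at 4/21 per hour, so finishing takes 6/7 ÷ 4/21 = 9/2 hours.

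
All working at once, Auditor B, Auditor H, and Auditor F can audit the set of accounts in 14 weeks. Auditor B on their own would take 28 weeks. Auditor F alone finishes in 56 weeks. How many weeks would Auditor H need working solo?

56 weeks

Combined rate is 1/14 per week.
Known contribution: 1/28 + 1/56 = (2 + 1)/56 = 3/56 per week.
So Auditor H's rate is 1/14 − 3/56 = 1/56, meaning 56 weeks alone.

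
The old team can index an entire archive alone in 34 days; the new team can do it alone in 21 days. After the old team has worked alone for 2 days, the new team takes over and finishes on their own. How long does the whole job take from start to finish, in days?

In 2 days the old team does 2/34 = 1/17 of the job, leaving 16/17.
The new team works at 1/21 per day, so finishing takes 16/17 ÷ 1/21 = 336/17 days.
Total time = 2 + 336/17 = 370/17 days.

370/17 days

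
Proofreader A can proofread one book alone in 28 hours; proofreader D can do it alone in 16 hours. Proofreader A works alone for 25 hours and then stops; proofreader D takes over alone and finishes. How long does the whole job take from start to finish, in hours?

In 25 hours proofreader A does 25/28 of the job, leaving 3/28.
Proofreader D works at 1/16 per hour, so finishing takes 3/28 ÷ 1/16 = 12/7 hours.
Total time = 25 + 12/7 = 187/7 hours.

187/7 hours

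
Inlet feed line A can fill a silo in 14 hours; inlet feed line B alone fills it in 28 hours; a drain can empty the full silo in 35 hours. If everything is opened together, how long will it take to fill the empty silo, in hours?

Net rate = 1/14 + 1/28 − 1/35 = (10 + 5 − 4)/140 = 11/140 per hour.
Filling time = 1 ÷ (11/140) = 140/11 hours.

140/11 hours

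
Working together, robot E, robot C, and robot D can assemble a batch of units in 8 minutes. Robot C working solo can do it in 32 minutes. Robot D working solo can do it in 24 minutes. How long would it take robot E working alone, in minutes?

Combined rate is 1/8 per minute.
Known contribution: 1/32 + 1/24 = (3 + 4)/96 = 7/96 per minute.
So robot E's rate is 1/8 − 7/96 = 5/96, meaning 96/5 minutes alone.

96/5 minutes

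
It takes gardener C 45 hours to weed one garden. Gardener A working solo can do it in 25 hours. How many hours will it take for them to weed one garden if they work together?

225/14 hours

With two workers the combined time is the product over the sum: 45·25/(45+25) = 1125/70 = 225/14 hours.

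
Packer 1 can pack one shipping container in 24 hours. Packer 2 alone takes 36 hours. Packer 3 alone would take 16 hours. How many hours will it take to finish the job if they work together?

144/19 hours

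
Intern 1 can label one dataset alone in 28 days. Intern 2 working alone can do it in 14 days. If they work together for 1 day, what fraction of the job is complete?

Combined rate: 1/28 + 1/14 = (1 + 2)/28 = 3/28 per day.
In 1 day they complete 1·3/28 = 3/28 of the job.

3/28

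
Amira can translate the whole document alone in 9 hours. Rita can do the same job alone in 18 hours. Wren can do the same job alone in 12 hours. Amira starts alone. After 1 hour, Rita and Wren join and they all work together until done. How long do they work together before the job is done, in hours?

In the first 1 hour Amira alone does 1/9 of the job, leaving 8/9.
Once everyone is working, combined rate: 1/9 + 1/18 + 1/12 = (4 + 2 + 3)/36 = 9/36 = 1/4 per hour.
Remaining 8/9 at 1/4 per hour takes 32/9 hours.

32/9 hours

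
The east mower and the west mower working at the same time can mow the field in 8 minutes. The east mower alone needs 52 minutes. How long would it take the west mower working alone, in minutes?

104/11 minutes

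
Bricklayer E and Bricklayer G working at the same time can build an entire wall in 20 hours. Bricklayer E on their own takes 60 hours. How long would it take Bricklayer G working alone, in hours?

Combined rate is 1/20 per hour.
Known contribution: 1/60 per hour.
So Bricklayer G's rate is 1/20 − 1/60 = 1/30, meaning 30 hours alone.

30 hours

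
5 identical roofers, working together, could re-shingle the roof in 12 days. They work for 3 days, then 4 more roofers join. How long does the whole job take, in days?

One roofer does 1/60 of the job per day.
After 3 days with 5 roofers, 1/4 is done (3/4 left).
With 9 roofers the rate is 9/60 = 3/20, so the rest takes 3/4 ÷ 3/20 = 5 days.
Total = 3 + 5 = 8 days.

8 days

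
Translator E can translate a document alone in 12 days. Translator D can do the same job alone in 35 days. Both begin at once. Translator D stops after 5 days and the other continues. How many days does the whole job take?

72/7 days

In the first 5 days the combined rate is 47/420, so 47/84 of the job is done, leaving 37/84.
After Translator D leaves the rate is 1/12 per day; the remaining 37/84 takes 37/7 days.
Total = 5 + 37/7 = 72/7 days.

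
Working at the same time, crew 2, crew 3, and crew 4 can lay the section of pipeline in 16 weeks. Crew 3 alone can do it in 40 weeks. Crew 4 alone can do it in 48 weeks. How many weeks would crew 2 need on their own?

60 weeks

Combined rate is 1/16 per week.
Known contribution: 1/40 + 1/48 = (6 + 5)/240 = 11/240 per week.
So crew 2's rate is 1/16 − 11/240 = 1/60, meaning 60 weeks alone.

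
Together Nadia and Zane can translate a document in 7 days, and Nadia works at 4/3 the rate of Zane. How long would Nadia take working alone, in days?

49/4 days

Let Zane's rate be r; then Nadia's rate is (4/3)r, so together (4/3 + 1)r = (7/3)r = 1/7.
Thus r = 3/49 per day.
Zane alone: 49/3 days; Nadia alone: 49/4 days.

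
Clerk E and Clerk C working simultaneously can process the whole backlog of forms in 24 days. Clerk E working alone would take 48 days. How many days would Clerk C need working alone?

48 days

Combined rate is 1/24 per day.
Known contribution: 1/48 per day.
So Clerk C's rate is 1/24 − 1/48 = 1/48, meaning 48 days alone.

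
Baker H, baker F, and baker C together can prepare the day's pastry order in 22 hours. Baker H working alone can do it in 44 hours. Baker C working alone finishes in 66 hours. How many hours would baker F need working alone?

132 hours

Combined rate is 1/22 per hour.
Known contribution: 1/44 + 1/66 = (3 + 2)/132 = 5/132 per hour.
So baker F's rate is 1/22 − 5/132 = 1/132, meaning 132 hours alone.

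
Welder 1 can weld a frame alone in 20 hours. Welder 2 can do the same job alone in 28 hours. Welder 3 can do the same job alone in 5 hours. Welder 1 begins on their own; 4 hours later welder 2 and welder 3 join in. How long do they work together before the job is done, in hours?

In the first 4 hours welder 1 alone does 4/20 = 1/5 of the job, leaving 4/5.
Once everyone is working, combined rate: 1/20 + 1/28 + 1/5 = (7 + 5 + 28)/140 = 40/140 = 2/7 per hour.
Remaining 4/5 at 2/7 per hour takes 14/5 hours.

14/5 hours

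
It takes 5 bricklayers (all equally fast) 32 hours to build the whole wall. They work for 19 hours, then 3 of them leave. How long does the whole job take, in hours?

103/2 hours

One bricklayer does 1/160 of the job per hour.
After 19 hours with 5 bricklayers, 19/32 is done (13/32 left).
With 2 bricklayers the rate is 2/160 = 1/80, so the rest takes 13/32 ÷ 1/80 = 65/2 hours.
Total = 19 + 65/2 = 103/2 hours.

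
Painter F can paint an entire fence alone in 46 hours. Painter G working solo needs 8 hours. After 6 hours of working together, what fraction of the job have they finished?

81/92

Combined rate: 1/46 + 1/8 = (4 + 23)/184 = 27/184 per hour.
In 6 hours they complete 6·27/184 = 81/92 of the job.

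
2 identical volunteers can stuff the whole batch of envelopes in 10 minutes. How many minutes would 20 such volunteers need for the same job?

1 minute

Total work is 2·10 = 20 volunteer-minutes.
With 20 volunteers: 20/20 = 1 minutes.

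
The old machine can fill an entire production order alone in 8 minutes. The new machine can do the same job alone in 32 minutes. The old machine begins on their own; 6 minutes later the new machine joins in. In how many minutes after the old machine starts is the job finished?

In the first 6 minutes the old machine alone does 6/8 = 3/4 of the job, leaving 1/4.
Once everyone is working, combined rate: 1/8 + 1/32 = (4 + 1)/32 = 5/32 per minute.
Remaining 1/4 at 5/32 per minute takes 8/5 minutes.
Total from the start = 6 + 8/5 = 38/5 minutes.

38/5 minutes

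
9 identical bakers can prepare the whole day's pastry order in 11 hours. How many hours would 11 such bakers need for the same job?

Total work is 9·11 = 99 baker-hours.
With 11 bakers: 99/11 = 9 hours.

9 hours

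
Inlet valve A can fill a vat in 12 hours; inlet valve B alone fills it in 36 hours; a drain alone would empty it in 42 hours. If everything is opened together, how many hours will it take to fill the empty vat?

Net rate = 1/12 + 1/36 − 1/42 = (21 + 7 − 6)/252 = 22/252 = 11/126 per hour.
Filling time = 1 ÷ (11/126) = 126/11 hours.

126/11 hours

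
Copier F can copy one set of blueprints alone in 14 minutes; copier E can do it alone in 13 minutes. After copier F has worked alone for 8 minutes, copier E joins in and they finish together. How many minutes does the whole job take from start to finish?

In 8 minutes copier F does 8/14 = 4/7 of the job, leaving 3/7.
Copier F and copier E together work at 27/182 per minute, so finishing takes 3/7 ÷ 27/182 = 26/9 minutes.
Total time = 8 + 26/9 = 98/9 minutes.

98/9 minutes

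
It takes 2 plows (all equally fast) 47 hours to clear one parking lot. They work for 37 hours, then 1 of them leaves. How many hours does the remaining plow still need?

One plow does 1/94 of the job per hour.
After 37 hours with 2 plows, 37/47 is done (10/47 left).
With 1 plow the rate is 1/94, so the rest takes 10/47 ÷ 1/94 = 20 hours.

20 hours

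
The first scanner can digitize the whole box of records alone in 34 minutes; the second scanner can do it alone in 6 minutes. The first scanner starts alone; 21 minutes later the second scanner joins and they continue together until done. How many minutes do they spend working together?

In 21 minutes the first scanner does 21/34 of the job, leaving 13/34.
The first scanner and the second scanner together work at 10/51 per minute, so finishing takes 13/34 ÷ 10/51 = 39/20 minutes.

39/20 minutes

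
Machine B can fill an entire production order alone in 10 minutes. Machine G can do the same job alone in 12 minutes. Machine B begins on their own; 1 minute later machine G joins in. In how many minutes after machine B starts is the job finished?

65/11 minutes

In the first 1 minute machine B alone does 1/10 of the job, leaving 9/10.
Once everyone is working, combined rate: 1/10 + 1/12 = (6 + 5)/60 = 11/60 per minute.
Remaining 9/10 at 11/60 per minute takes 54/11 minutes.
Total from the start = 1 + 54/11 = 65/11 minutes.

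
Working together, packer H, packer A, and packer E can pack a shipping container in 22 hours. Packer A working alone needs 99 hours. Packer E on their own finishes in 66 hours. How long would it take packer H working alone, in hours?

Combined rate is 1/22 per hour.
Known contribution: 1/99 + 1/66 = (2 + 3)/198 = 5/198 per hour.
So packer H's rate is 1/22 − 5/198 = 2/99, meaning 99/2 hours alone.

99/2 hours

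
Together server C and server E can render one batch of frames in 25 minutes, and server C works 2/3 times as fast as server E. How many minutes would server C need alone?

Let server E's rate be r; then server C's rate is (2/3)r, so together (2/3 + 1)r = (5/3)r = 1/25.
Thus r = 3/125 per minute.
Server E alone: 125/3 minutes; server C alone: 125/2 minutes.

125/2 minutes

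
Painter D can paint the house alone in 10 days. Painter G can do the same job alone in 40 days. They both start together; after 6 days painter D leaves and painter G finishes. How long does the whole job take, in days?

16 days

In the first 6 days the combined rate is 1/8, so 3/4 of the job is done, leaving 1/4.
After painter D leaves the rate is 1/40 per day; the remaining 1/4 takes 10 days.
Total = 6 + 10 = 16 days.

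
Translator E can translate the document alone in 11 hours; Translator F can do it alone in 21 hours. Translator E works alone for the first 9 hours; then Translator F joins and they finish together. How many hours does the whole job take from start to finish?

165/16 hours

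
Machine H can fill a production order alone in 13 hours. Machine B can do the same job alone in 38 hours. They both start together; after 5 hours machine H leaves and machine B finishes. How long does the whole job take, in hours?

304/13 hours

In the first 5 hours the combined rate is 51/494, so 255/494 of the job is done, leaving 239/494.
After machine H leaves the rate is 1/38 per hour; the remaining 239/494 takes 239/13 hours.
Total = 5 + 239/13 = 304/13 hours.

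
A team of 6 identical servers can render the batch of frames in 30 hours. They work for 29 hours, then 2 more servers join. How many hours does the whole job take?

119/4 hours

One server does 1/180 of the job per hour.
After 29 hours with 6 servers, 29/30 is done (1/30 left).
With 8 servers the rate is 8/180 = 2/45, so the rest takes 1/30 ÷ 2/45 = 3/4 hours.
Total = 29 + 3/4 = 119/4 hours.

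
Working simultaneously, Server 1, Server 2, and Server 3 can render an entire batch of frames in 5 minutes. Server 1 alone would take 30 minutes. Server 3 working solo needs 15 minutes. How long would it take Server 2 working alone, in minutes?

10 minutes

Combined rate is 1/5 per minute.
Known contribution: 1/30 + 1/15 = (1 + 2)/30 = 3/30 = 1/10 per minute.
So Server 2's rate is 1/5 − 1/10 = 1/10, meaning 10 minutes alone.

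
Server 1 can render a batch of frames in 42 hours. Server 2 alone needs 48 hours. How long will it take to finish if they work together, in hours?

112/5 hours

Combined rate: 1/42 + 1/48 = (8 + 7)/336 = 15/336 = 5/112 per hour.
Time = 1 ÷ (5/112) = 112/5 hours.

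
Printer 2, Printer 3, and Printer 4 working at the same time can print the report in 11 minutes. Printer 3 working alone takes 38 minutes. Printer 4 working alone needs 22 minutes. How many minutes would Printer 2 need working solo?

Combined rate is 1/11 per minute.
Known contribution: 1/38 + 1/22 = (11 + 19)/418 = 30/418 = 15/209 per minute.
So Printer 2's rate is 1/11 − 15/209 = 4/209, meaning 209/4 minutes alone.

209/4 minutes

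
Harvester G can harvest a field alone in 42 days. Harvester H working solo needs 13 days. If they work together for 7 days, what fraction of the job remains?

Combined rate: 1/42 + 1/13 = (13 + 42)/546 = 55/546 per day.
In 7 days they complete 7·55/546 = 55/78 of the job.
So 23/78 remains.

23/78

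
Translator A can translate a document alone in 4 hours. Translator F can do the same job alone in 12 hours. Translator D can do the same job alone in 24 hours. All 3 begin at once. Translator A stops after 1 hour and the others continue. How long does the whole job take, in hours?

6 hours

In the first 1 hour the combined rate is 3/8, so 3/8 of the job is done, leaving 5/8.
After translator A leaves the rate is 1/8 per hour; the remaining 5/8 takes 5 hours.
Total = 1 + 5 = 6 hours.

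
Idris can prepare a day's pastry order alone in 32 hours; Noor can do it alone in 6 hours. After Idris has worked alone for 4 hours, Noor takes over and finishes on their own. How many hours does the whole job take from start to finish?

37/4 hours

In 4 hours Idris does 4/32 = 1/8 of the job, leaving 7/8.
Noor works at 1/6 per hour, so finishing takes 7/8 ÷ 1/6 = 21/4 hours.
Total time = 4 + 21/4 = 37/4 hours.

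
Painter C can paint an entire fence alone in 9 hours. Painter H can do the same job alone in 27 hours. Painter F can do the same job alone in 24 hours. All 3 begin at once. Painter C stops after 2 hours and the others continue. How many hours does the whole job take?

In the first 2 hours the combined rate is 41/216, so 41/108 of the job is done, leaving 67/108.
After painter C leaves the rate is 17/216 per hour; the remaining 67/108 takes 134/17 hours.
Total = 2 + 134/17 = 168/17 hours.

168/17 hours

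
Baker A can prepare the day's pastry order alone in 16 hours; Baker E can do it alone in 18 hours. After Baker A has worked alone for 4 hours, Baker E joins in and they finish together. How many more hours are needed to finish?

108/17 hours

In 4 hours Baker A does 4/16 = 1/4 of the job, leaving 3/4.
Baker A and Baker E together work at 17/144 per hour, so finishing takes 3/4 ÷ 17/144 = 108/17 hours.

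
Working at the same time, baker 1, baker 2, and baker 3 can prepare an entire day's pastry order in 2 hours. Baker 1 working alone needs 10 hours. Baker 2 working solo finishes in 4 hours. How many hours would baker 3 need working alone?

Combined rate is 1/2 per hour.
Known contribution: 1/10 + 1/4 = (2 + 5)/20 = 7/20 per hour.
So baker 3's rate is 1/2 − 7/20 = 3/20, meaning 20/3 hours alone.

20/3 hours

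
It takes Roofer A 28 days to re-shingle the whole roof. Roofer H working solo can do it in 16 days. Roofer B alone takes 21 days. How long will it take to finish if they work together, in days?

48/7 days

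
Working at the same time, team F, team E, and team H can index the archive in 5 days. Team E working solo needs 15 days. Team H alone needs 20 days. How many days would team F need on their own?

Combined rate is 1/5 per day.
Known contribution: 1/15 + 1/20 = (4 + 3)/60 = 7/60 per day.
So team F's rate is 1/5 − 7/60 = 1/12, meaning 12 days alone.

12 days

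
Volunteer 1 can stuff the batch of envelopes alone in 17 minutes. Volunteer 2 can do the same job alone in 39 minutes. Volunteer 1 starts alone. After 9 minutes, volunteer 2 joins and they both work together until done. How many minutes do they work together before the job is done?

In the first 9 minutes volunteer 1 alone does 9/17 of the job, leaving 8/17.
Once everyone is working, combined rate: 1/17 + 1/39 = (39 + 17)/663 = 56/663 per minute.
Remaining 8/17 at 56/663 per minute takes 39/7 minutes.

39/7 minutes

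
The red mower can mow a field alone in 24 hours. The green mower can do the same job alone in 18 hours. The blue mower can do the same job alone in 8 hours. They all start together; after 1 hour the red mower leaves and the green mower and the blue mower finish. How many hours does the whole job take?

In the first 1 hour the combined rate is 2/9, so 2/9 of the job is done, leaving 7/9.
After the red mower leaves the rate is 13/72 per hour; the remaining 7/9 takes 56/13 hours.
Total = 1 + 56/13 = 69/13 hours.

69/13 hours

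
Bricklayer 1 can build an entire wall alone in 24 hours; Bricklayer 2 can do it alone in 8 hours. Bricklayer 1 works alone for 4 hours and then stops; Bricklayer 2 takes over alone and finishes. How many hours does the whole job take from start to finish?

In 4 hours Bricklayer 1 does 4/24 = 1/6 of the job, leaving 5/6.
Bricklayer 2 works at 1/8 per hour, so finishing takes 5/6 ÷ 1/8 = 20/3 hours.
Total time = 4 + 20/3 = 32/3 hours.

32/3 hours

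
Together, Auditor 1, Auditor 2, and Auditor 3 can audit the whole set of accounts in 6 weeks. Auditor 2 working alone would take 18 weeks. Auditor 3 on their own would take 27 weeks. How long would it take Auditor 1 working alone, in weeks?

Combined rate is 1/6 per week.
Known contribution: 1/18 + 1/27 = (3 + 2)/54 = 5/54 per week.
So Auditor 1's rate is 1/6 − 5/54 = 2/27, meaning 27/2 weeks alone.

27/2 weeks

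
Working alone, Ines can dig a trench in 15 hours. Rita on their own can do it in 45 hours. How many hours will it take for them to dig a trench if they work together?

Combined rate: 1/15 + 1/45 = (3 + 1)/45 = 4/45 per hour.
Time = 1 ÷ (4/45) = 45/4 hours.

45/4 hours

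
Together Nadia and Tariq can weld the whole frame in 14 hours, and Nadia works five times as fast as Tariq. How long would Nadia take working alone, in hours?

84/5 hours

Let Tariq's rate be r; then Nadia's rate is 5r, so together (5 + 1)r = 6r = 1/14.
Thus r = 1/84 per hour.
Tariq alone: 84 hours; Nadia alone: 84/5 hours.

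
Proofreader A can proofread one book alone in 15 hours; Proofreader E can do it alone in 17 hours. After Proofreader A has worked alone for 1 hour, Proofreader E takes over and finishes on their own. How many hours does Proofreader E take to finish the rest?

In 1 hour Proofreader A does 1/15 of the job, leaving 14/15.
Proofreader E works at 1/17 per hour, so finishing takes 14/15 ÷ 1/17 = 238/15 hours.

238/15 hours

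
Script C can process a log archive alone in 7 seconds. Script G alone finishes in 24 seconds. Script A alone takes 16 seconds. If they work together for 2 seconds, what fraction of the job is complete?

Combined rate: 1/7 + 1/24 + 1/16 = (48 + 14 + 21)/336 = 83/336 per second.
In 2 seconds they complete 2·83/336 = 83/168 of the job.

83/168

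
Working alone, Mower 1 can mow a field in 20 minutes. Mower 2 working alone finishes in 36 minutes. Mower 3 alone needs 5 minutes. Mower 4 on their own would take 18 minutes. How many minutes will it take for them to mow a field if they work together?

3 minutes

Combined rate: 1/20 + 1/36 + 1/5 + 1/18 = (9 + 5 + 36 + 10)/180 = 60/180 = 1/3 per minute.
Time = 1 ÷ (1/3) = 3 minutes.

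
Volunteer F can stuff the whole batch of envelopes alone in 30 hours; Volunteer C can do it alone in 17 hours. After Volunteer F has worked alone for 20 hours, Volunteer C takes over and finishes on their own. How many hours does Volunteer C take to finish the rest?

17/3 hours

In 20 hours Volunteer F does 20/30 = 2/3 of the job, leaving 1/3.
Volunteer C works at 1/17 per hour, so finishing takes 1/3 ÷ 1/17 = 17/3 hours.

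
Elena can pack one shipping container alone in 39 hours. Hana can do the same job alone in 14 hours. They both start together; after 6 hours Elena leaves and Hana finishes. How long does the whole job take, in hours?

In the first 6 hours the combined rate is 53/546, so 53/91 of the job is done, leaving 38/91.
After Elena leaves the rate is 1/14 per hour; the remaining 38/91 takes 76/13 hours.
Total = 6 + 76/13 = 154/13 hours.

154/13 hours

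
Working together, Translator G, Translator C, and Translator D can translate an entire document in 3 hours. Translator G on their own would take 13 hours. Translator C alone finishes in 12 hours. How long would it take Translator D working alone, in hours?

52/9 hours

Combined rate is 1/3 per hour.
Known contribution: 1/13 + 1/12 = (12 + 13)/156 = 25/156 per hour.
So Translator D's rate is 1/3 − 25/156 = 9/52, meaning 52/9 hours alone.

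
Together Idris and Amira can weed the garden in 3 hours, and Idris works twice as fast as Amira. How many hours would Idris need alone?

9/2 hours

Let Amira's rate be r; then Idris's rate is 2r, so together (2 + 1)r = 3r = 1/3.
Thus r = 1/9 per hour.
Amira alone: 9 hours; Idris alone: 9/2 hours.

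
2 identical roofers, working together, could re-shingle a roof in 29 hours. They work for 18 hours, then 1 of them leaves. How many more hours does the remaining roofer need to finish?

22 hours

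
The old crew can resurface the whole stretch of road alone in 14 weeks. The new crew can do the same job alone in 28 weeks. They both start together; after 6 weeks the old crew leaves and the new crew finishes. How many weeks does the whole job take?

16 weeks

In the first 6 weeks the combined rate is 3/28, so 9/14 of the job is done, leaving 5/14.
After the old crew leaves the rate is 1/28 per week; the remaining 5/14 takes 10 weeks.
Total = 6 + 10 = 16 weeks.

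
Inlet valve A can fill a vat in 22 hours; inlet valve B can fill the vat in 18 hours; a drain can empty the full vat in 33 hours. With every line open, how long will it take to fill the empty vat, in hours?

99/7 hours

Net rate = 1/22 + 1/18 − 1/33 = (9 + 11 − 6)/198 = 14/198 = 7/99 per hour.
Filling time = 1 ÷ (7/99) = 99/7 hours.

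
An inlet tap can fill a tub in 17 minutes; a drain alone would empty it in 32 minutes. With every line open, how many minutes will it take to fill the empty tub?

Net rate = 1/17 − 1/32 = (32 − 17)/544 = 15/544 per minute.
Filling time = 1 ÷ (15/544) = 544/15 minutes.

544/15 minutes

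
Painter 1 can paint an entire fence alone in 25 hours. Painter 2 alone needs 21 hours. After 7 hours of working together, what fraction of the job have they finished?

46/75

Combined rate: 1/25 + 1/21 = (21 + 25)/525 = 46/525 per hour.
In 7 hours they complete 7·46/525 = 46/75 of the job.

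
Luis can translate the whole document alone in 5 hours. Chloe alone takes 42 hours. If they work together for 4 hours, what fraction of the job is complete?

Combined rate: 1/5 + 1/42 = (42 + 5)/210 = 47/210 per hour.
In 4 hours they complete 4·47/210 = 94/105 of the job.

94/105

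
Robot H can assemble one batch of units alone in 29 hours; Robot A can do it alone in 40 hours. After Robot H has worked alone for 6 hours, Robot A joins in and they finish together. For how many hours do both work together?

In 6 hours Robot H does 6/29 of the job, leaving 23/29.
Robot H and Robot A together work at 69/1160 per hour, so finishing takes 23/29 ÷ 69/1160 = 40/3 hours.

40/3 hours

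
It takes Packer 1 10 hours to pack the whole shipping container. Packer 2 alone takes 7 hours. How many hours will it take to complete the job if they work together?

With two workers the combined time is the product over the sum: 10·7/(10+7) = 70/17 hours.

70/17 hours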